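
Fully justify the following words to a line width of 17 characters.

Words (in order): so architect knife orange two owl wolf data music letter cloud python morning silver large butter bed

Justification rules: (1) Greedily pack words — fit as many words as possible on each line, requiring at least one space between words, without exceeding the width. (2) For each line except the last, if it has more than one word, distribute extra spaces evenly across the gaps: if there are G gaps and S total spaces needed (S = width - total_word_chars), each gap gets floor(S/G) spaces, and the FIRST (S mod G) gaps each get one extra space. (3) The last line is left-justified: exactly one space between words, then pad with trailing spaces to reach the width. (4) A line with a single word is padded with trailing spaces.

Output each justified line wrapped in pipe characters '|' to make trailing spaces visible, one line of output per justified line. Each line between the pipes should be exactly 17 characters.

Answer: |so      architect|
|knife  orange two|
|owl   wolf   data|
|music      letter|
|cloud      python|
|morning    silver|
|large butter bed |

Derivation:
Line 1: ['so', 'architect'] (min_width=12, slack=5)
Line 2: ['knife', 'orange', 'two'] (min_width=16, slack=1)
Line 3: ['owl', 'wolf', 'data'] (min_width=13, slack=4)
Line 4: ['music', 'letter'] (min_width=12, slack=5)
Line 5: ['cloud', 'python'] (min_width=12, slack=5)
Line 6: ['morning', 'silver'] (min_width=14, slack=3)
Line 7: ['large', 'butter', 'bed'] (min_width=16, slack=1)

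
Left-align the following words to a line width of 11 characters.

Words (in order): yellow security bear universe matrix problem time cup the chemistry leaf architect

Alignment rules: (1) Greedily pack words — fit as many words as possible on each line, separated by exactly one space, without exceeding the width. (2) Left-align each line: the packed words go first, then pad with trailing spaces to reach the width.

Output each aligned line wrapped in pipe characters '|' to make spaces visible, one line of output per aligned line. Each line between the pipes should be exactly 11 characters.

Answer: |yellow     |
|security   |
|bear       |
|universe   |
|matrix     |
|problem    |
|time cup   |
|the        |
|chemistry  |
|leaf       |
|architect  |

Derivation:
Line 1: ['yellow'] (min_width=6, slack=5)
Line 2: ['security'] (min_width=8, slack=3)
Line 3: ['bear'] (min_width=4, slack=7)
Line 4: ['universe'] (min_width=8, slack=3)
Line 5: ['matrix'] (min_width=6, slack=5)
Line 6: ['problem'] (min_width=7, slack=4)
Line 7: ['time', 'cup'] (min_width=8, slack=3)
Line 8: ['the'] (min_width=3, slack=8)
Line 9: ['chemistry'] (min_width=9, slack=2)
Line 10: ['leaf'] (min_width=4, slack=7)
Line 11: ['architect'] (min_width=9, slack=2)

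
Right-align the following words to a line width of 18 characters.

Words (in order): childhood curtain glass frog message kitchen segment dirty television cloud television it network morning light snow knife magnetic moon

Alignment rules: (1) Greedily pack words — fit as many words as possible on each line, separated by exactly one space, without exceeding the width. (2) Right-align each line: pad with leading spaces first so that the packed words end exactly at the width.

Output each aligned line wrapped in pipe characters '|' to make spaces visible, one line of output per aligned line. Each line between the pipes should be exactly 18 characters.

Line 1: ['childhood', 'curtain'] (min_width=17, slack=1)
Line 2: ['glass', 'frog', 'message'] (min_width=18, slack=0)
Line 3: ['kitchen', 'segment'] (min_width=15, slack=3)
Line 4: ['dirty', 'television'] (min_width=16, slack=2)
Line 5: ['cloud', 'television'] (min_width=16, slack=2)
Line 6: ['it', 'network', 'morning'] (min_width=18, slack=0)
Line 7: ['light', 'snow', 'knife'] (min_width=16, slack=2)
Line 8: ['magnetic', 'moon'] (min_width=13, slack=5)

Answer: | childhood curtain|
|glass frog message|
|   kitchen segment|
|  dirty television|
|  cloud television|
|it network morning|
|  light snow knife|
|     magnetic moon|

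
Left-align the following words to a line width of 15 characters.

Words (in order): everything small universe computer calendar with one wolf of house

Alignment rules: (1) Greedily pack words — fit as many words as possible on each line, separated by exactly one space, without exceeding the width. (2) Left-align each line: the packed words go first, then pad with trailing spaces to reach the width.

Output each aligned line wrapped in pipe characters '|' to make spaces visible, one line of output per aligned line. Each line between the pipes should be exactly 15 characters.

Answer: |everything     |
|small universe |
|computer       |
|calendar with  |
|one wolf of    |
|house          |

Derivation:
Line 1: ['everything'] (min_width=10, slack=5)
Line 2: ['small', 'universe'] (min_width=14, slack=1)
Line 3: ['computer'] (min_width=8, slack=7)
Line 4: ['calendar', 'with'] (min_width=13, slack=2)
Line 5: ['one', 'wolf', 'of'] (min_width=11, slack=4)
Line 6: ['house'] (min_width=5, slack=10)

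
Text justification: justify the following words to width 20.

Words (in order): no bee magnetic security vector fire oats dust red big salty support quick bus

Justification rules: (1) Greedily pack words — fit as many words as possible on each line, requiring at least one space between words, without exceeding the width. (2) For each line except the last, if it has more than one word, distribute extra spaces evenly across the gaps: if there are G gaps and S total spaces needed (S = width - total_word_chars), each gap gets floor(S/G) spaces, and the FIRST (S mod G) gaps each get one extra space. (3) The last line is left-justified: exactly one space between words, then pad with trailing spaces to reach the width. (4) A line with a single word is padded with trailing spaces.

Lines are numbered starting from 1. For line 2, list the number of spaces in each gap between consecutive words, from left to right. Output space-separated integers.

Line 1: ['no', 'bee', 'magnetic'] (min_width=15, slack=5)
Line 2: ['security', 'vector', 'fire'] (min_width=20, slack=0)
Line 3: ['oats', 'dust', 'red', 'big'] (min_width=17, slack=3)
Line 4: ['salty', 'support', 'quick'] (min_width=19, slack=1)
Line 5: ['bus'] (min_width=3, slack=17)

Answer: 1 1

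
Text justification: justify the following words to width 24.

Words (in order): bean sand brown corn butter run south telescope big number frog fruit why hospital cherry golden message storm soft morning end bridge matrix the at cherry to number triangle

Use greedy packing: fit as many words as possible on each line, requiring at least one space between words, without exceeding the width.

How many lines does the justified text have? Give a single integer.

Answer: 9

Derivation:
Line 1: ['bean', 'sand', 'brown', 'corn'] (min_width=20, slack=4)
Line 2: ['butter', 'run', 'south'] (min_width=16, slack=8)
Line 3: ['telescope', 'big', 'number'] (min_width=20, slack=4)
Line 4: ['frog', 'fruit', 'why', 'hospital'] (min_width=23, slack=1)
Line 5: ['cherry', 'golden', 'message'] (min_width=21, slack=3)
Line 6: ['storm', 'soft', 'morning', 'end'] (min_width=22, slack=2)
Line 7: ['bridge', 'matrix', 'the', 'at'] (min_width=20, slack=4)
Line 8: ['cherry', 'to', 'number'] (min_width=16, slack=8)
Line 9: ['triangle'] (min_width=8, slack=16)
Total lines: 9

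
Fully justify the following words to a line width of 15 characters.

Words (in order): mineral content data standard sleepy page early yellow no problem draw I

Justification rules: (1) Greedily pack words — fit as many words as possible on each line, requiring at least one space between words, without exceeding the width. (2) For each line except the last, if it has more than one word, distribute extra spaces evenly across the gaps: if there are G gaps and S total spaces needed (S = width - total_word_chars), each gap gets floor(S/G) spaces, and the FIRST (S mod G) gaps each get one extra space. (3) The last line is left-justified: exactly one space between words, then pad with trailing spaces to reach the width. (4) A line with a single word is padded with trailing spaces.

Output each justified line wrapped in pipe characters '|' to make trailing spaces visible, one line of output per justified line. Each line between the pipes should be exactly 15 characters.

Line 1: ['mineral', 'content'] (min_width=15, slack=0)
Line 2: ['data', 'standard'] (min_width=13, slack=2)
Line 3: ['sleepy', 'page'] (min_width=11, slack=4)
Line 4: ['early', 'yellow', 'no'] (min_width=15, slack=0)
Line 5: ['problem', 'draw', 'I'] (min_width=14, slack=1)

Answer: |mineral content|
|data   standard|
|sleepy     page|
|early yellow no|
|problem draw I |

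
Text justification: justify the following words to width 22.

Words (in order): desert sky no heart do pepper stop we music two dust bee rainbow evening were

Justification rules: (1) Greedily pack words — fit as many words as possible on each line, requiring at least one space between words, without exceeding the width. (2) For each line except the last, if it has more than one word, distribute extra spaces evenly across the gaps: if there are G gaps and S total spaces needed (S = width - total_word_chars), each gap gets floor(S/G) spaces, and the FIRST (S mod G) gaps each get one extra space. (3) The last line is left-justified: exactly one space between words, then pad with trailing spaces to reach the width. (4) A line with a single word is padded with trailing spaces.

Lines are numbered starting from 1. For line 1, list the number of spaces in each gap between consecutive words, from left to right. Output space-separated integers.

Answer: 1 1 1 1

Derivation:
Line 1: ['desert', 'sky', 'no', 'heart', 'do'] (min_width=22, slack=0)
Line 2: ['pepper', 'stop', 'we', 'music'] (min_width=20, slack=2)
Line 3: ['two', 'dust', 'bee', 'rainbow'] (min_width=20, slack=2)
Line 4: ['evening', 'were'] (min_width=12, slack=10)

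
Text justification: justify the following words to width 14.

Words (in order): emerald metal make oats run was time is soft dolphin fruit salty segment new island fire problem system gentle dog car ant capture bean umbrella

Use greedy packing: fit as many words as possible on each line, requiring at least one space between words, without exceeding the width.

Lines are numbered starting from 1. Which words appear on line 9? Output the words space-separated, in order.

Answer: gentle dog car

Derivation:
Line 1: ['emerald', 'metal'] (min_width=13, slack=1)
Line 2: ['make', 'oats', 'run'] (min_width=13, slack=1)
Line 3: ['was', 'time', 'is'] (min_width=11, slack=3)
Line 4: ['soft', 'dolphin'] (min_width=12, slack=2)
Line 5: ['fruit', 'salty'] (min_width=11, slack=3)
Line 6: ['segment', 'new'] (min_width=11, slack=3)
Line 7: ['island', 'fire'] (min_width=11, slack=3)
Line 8: ['problem', 'system'] (min_width=14, slack=0)
Line 9: ['gentle', 'dog', 'car'] (min_width=14, slack=0)
Line 10: ['ant', 'capture'] (min_width=11, slack=3)
Line 11: ['bean', 'umbrella'] (min_width=13, slack=1)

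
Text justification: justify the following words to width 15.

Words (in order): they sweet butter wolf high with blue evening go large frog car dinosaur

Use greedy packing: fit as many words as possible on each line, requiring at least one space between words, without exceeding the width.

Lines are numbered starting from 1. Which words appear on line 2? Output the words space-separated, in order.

Answer: butter wolf

Derivation:
Line 1: ['they', 'sweet'] (min_width=10, slack=5)
Line 2: ['butter', 'wolf'] (min_width=11, slack=4)
Line 3: ['high', 'with', 'blue'] (min_width=14, slack=1)
Line 4: ['evening', 'go'] (min_width=10, slack=5)
Line 5: ['large', 'frog', 'car'] (min_width=14, slack=1)
Line 6: ['dinosaur'] (min_width=8, slack=7)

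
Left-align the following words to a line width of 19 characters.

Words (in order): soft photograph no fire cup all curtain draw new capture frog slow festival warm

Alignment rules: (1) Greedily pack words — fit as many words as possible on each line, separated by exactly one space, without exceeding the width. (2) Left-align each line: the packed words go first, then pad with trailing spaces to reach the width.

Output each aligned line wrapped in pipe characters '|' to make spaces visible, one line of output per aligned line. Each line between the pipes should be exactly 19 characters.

Answer: |soft photograph no |
|fire cup all       |
|curtain draw new   |
|capture frog slow  |
|festival warm      |

Derivation:
Line 1: ['soft', 'photograph', 'no'] (min_width=18, slack=1)
Line 2: ['fire', 'cup', 'all'] (min_width=12, slack=7)
Line 3: ['curtain', 'draw', 'new'] (min_width=16, slack=3)
Line 4: ['capture', 'frog', 'slow'] (min_width=17, slack=2)
Line 5: ['festival', 'warm'] (min_width=13, slack=6)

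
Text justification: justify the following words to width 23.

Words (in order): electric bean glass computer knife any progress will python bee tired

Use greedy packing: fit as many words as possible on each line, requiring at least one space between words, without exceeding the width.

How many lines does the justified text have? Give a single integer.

Line 1: ['electric', 'bean', 'glass'] (min_width=19, slack=4)
Line 2: ['computer', 'knife', 'any'] (min_width=18, slack=5)
Line 3: ['progress', 'will', 'python'] (min_width=20, slack=3)
Line 4: ['bee', 'tired'] (min_width=9, slack=14)
Total lines: 4

Answer: 4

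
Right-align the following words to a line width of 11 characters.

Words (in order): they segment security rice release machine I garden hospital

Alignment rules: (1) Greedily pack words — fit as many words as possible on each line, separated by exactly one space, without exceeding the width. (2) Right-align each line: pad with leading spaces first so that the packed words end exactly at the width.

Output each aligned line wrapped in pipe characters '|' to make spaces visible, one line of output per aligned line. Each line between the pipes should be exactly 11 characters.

Answer: |       they|
|    segment|
|   security|
|       rice|
|    release|
|  machine I|
|     garden|
|   hospital|

Derivation:
Line 1: ['they'] (min_width=4, slack=7)
Line 2: ['segment'] (min_width=7, slack=4)
Line 3: ['security'] (min_width=8, slack=3)
Line 4: ['rice'] (min_width=4, slack=7)
Line 5: ['release'] (min_width=7, slack=4)
Line 6: ['machine', 'I'] (min_width=9, slack=2)
Line 7: ['garden'] (min_width=6, slack=5)
Line 8: ['hospital'] (min_width=8, slack=3)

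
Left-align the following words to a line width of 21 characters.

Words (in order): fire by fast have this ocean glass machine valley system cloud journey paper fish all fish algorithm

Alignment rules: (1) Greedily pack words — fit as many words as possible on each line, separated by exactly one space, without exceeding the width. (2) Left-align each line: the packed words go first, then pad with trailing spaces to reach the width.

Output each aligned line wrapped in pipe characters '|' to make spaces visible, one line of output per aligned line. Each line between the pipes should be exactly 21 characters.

Answer: |fire by fast have    |
|this ocean glass     |
|machine valley system|
|cloud journey paper  |
|fish all fish        |
|algorithm            |

Derivation:
Line 1: ['fire', 'by', 'fast', 'have'] (min_width=17, slack=4)
Line 2: ['this', 'ocean', 'glass'] (min_width=16, slack=5)
Line 3: ['machine', 'valley', 'system'] (min_width=21, slack=0)
Line 4: ['cloud', 'journey', 'paper'] (min_width=19, slack=2)
Line 5: ['fish', 'all', 'fish'] (min_width=13, slack=8)
Line 6: ['algorithm'] (min_width=9, slack=12)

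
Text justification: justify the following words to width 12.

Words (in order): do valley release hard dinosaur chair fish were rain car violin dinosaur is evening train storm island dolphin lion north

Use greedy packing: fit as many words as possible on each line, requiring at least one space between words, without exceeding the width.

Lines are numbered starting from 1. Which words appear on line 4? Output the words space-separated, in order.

Line 1: ['do', 'valley'] (min_width=9, slack=3)
Line 2: ['release', 'hard'] (min_width=12, slack=0)
Line 3: ['dinosaur'] (min_width=8, slack=4)
Line 4: ['chair', 'fish'] (min_width=10, slack=2)
Line 5: ['were', 'rain'] (min_width=9, slack=3)
Line 6: ['car', 'violin'] (min_width=10, slack=2)
Line 7: ['dinosaur', 'is'] (min_width=11, slack=1)
Line 8: ['evening'] (min_width=7, slack=5)
Line 9: ['train', 'storm'] (min_width=11, slack=1)
Line 10: ['island'] (min_width=6, slack=6)
Line 11: ['dolphin', 'lion'] (min_width=12, slack=0)
Line 12: ['north'] (min_width=5, slack=7)

Answer: chair fish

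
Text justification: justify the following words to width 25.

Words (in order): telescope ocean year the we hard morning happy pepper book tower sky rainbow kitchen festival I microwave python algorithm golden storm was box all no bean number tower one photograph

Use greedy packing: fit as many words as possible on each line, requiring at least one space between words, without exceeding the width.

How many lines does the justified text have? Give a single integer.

Line 1: ['telescope', 'ocean', 'year', 'the'] (min_width=24, slack=1)
Line 2: ['we', 'hard', 'morning', 'happy'] (min_width=21, slack=4)
Line 3: ['pepper', 'book', 'tower', 'sky'] (min_width=21, slack=4)
Line 4: ['rainbow', 'kitchen', 'festival'] (min_width=24, slack=1)
Line 5: ['I', 'microwave', 'python'] (min_width=18, slack=7)
Line 6: ['algorithm', 'golden', 'storm'] (min_width=22, slack=3)
Line 7: ['was', 'box', 'all', 'no', 'bean'] (min_width=19, slack=6)
Line 8: ['number', 'tower', 'one'] (min_width=16, slack=9)
Line 9: ['photograph'] (min_width=10, slack=15)
Total lines: 9

Answer: 9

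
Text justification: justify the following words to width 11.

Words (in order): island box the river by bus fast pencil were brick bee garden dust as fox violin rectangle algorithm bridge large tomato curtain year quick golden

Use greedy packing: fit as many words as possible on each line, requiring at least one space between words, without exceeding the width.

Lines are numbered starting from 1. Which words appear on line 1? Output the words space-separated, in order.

Line 1: ['island', 'box'] (min_width=10, slack=1)
Line 2: ['the', 'river'] (min_width=9, slack=2)
Line 3: ['by', 'bus', 'fast'] (min_width=11, slack=0)
Line 4: ['pencil', 'were'] (min_width=11, slack=0)
Line 5: ['brick', 'bee'] (min_width=9, slack=2)
Line 6: ['garden', 'dust'] (min_width=11, slack=0)
Line 7: ['as', 'fox'] (min_width=6, slack=5)
Line 8: ['violin'] (min_width=6, slack=5)
Line 9: ['rectangle'] (min_width=9, slack=2)
Line 10: ['algorithm'] (min_width=9, slack=2)
Line 11: ['bridge'] (min_width=6, slack=5)
Line 12: ['large'] (min_width=5, slack=6)
Line 13: ['tomato'] (min_width=6, slack=5)
Line 14: ['curtain'] (min_width=7, slack=4)
Line 15: ['year', 'quick'] (min_width=10, slack=1)
Line 16: ['golden'] (min_width=6, slack=5)

Answer: island box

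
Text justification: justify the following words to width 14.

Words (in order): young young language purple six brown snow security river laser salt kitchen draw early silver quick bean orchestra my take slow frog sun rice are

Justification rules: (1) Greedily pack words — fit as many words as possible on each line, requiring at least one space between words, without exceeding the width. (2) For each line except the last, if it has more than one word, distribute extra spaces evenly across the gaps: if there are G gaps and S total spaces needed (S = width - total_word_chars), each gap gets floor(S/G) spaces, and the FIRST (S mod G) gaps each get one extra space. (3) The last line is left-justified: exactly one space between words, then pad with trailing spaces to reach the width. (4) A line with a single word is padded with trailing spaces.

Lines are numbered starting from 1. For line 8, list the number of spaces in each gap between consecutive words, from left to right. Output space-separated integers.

Answer: 3

Derivation:
Line 1: ['young', 'young'] (min_width=11, slack=3)
Line 2: ['language'] (min_width=8, slack=6)
Line 3: ['purple', 'six'] (min_width=10, slack=4)
Line 4: ['brown', 'snow'] (min_width=10, slack=4)
Line 5: ['security', 'river'] (min_width=14, slack=0)
Line 6: ['laser', 'salt'] (min_width=10, slack=4)
Line 7: ['kitchen', 'draw'] (min_width=12, slack=2)
Line 8: ['early', 'silver'] (min_width=12, slack=2)
Line 9: ['quick', 'bean'] (min_width=10, slack=4)
Line 10: ['orchestra', 'my'] (min_width=12, slack=2)
Line 11: ['take', 'slow', 'frog'] (min_width=14, slack=0)
Line 12: ['sun', 'rice', 'are'] (min_width=12, slack=2)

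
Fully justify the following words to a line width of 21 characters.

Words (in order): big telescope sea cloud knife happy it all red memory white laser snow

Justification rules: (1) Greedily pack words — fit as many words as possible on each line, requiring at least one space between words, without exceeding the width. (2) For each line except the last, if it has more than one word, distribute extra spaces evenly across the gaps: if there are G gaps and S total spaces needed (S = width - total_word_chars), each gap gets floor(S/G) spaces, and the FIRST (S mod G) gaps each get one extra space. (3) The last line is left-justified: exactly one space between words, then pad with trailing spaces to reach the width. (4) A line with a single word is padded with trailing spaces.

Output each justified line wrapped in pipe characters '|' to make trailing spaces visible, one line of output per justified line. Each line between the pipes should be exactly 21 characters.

Answer: |big   telescope   sea|
|cloud  knife happy it|
|all  red memory white|
|laser snow           |

Derivation:
Line 1: ['big', 'telescope', 'sea'] (min_width=17, slack=4)
Line 2: ['cloud', 'knife', 'happy', 'it'] (min_width=20, slack=1)
Line 3: ['all', 'red', 'memory', 'white'] (min_width=20, slack=1)
Line 4: ['laser', 'snow'] (min_width=10, slack=11)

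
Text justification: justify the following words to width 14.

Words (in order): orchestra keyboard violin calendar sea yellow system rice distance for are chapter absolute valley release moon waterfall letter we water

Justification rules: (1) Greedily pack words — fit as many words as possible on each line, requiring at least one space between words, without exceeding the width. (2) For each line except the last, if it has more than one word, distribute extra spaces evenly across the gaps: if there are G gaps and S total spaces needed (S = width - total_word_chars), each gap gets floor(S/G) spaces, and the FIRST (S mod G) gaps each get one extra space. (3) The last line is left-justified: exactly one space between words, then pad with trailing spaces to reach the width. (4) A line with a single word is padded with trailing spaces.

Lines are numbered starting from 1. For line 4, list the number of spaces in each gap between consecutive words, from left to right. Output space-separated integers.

Line 1: ['orchestra'] (min_width=9, slack=5)
Line 2: ['keyboard'] (min_width=8, slack=6)
Line 3: ['violin'] (min_width=6, slack=8)
Line 4: ['calendar', 'sea'] (min_width=12, slack=2)
Line 5: ['yellow', 'system'] (min_width=13, slack=1)
Line 6: ['rice', 'distance'] (min_width=13, slack=1)
Line 7: ['for', 'are'] (min_width=7, slack=7)
Line 8: ['chapter'] (min_width=7, slack=7)
Line 9: ['absolute'] (min_width=8, slack=6)
Line 10: ['valley', 'release'] (min_width=14, slack=0)
Line 11: ['moon', 'waterfall'] (min_width=14, slack=0)
Line 12: ['letter', 'we'] (min_width=9, slack=5)
Line 13: ['water'] (min_width=5, slack=9)

Answer: 3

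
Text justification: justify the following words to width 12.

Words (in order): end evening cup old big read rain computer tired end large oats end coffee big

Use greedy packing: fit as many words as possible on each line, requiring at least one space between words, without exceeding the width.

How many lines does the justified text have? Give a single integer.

Line 1: ['end', 'evening'] (min_width=11, slack=1)
Line 2: ['cup', 'old', 'big'] (min_width=11, slack=1)
Line 3: ['read', 'rain'] (min_width=9, slack=3)
Line 4: ['computer'] (min_width=8, slack=4)
Line 5: ['tired', 'end'] (min_width=9, slack=3)
Line 6: ['large', 'oats'] (min_width=10, slack=2)
Line 7: ['end', 'coffee'] (min_width=10, slack=2)
Line 8: ['big'] (min_width=3, slack=9)
Total lines: 8

Answer: 8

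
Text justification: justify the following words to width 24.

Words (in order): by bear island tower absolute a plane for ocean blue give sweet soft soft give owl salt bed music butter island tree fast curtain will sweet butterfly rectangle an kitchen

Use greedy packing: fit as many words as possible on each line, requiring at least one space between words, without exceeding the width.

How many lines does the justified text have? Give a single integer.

Answer: 8

Derivation:
Line 1: ['by', 'bear', 'island', 'tower'] (min_width=20, slack=4)
Line 2: ['absolute', 'a', 'plane', 'for'] (min_width=20, slack=4)
Line 3: ['ocean', 'blue', 'give', 'sweet'] (min_width=21, slack=3)
Line 4: ['soft', 'soft', 'give', 'owl', 'salt'] (min_width=23, slack=1)
Line 5: ['bed', 'music', 'butter', 'island'] (min_width=23, slack=1)
Line 6: ['tree', 'fast', 'curtain', 'will'] (min_width=22, slack=2)
Line 7: ['sweet', 'butterfly'] (min_width=15, slack=9)
Line 8: ['rectangle', 'an', 'kitchen'] (min_width=20, slack=4)
Total lines: 8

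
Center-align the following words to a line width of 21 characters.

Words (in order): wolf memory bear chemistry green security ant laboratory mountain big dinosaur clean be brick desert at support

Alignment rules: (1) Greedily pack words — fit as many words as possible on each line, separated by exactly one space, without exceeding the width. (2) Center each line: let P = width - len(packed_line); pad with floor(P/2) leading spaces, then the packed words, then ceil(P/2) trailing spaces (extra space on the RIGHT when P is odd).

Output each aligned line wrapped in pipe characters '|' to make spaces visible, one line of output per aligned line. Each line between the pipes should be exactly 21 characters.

Line 1: ['wolf', 'memory', 'bear'] (min_width=16, slack=5)
Line 2: ['chemistry', 'green'] (min_width=15, slack=6)
Line 3: ['security', 'ant'] (min_width=12, slack=9)
Line 4: ['laboratory', 'mountain'] (min_width=19, slack=2)
Line 5: ['big', 'dinosaur', 'clean', 'be'] (min_width=21, slack=0)
Line 6: ['brick', 'desert', 'at'] (min_width=15, slack=6)
Line 7: ['support'] (min_width=7, slack=14)

Answer: |  wolf memory bear   |
|   chemistry green   |
|    security ant     |
| laboratory mountain |
|big dinosaur clean be|
|   brick desert at   |
|       support       |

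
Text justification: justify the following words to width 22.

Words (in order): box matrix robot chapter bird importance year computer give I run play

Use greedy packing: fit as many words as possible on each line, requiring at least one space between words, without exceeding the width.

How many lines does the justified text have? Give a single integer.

Line 1: ['box', 'matrix', 'robot'] (min_width=16, slack=6)
Line 2: ['chapter', 'bird'] (min_width=12, slack=10)
Line 3: ['importance', 'year'] (min_width=15, slack=7)
Line 4: ['computer', 'give', 'I', 'run'] (min_width=19, slack=3)
Line 5: ['play'] (min_width=4, slack=18)
Total lines: 5

Answer: 5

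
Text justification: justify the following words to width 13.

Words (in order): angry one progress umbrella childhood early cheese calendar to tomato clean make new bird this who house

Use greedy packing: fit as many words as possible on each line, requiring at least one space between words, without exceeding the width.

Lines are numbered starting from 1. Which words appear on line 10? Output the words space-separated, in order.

Line 1: ['angry', 'one'] (min_width=9, slack=4)
Line 2: ['progress'] (min_width=8, slack=5)
Line 3: ['umbrella'] (min_width=8, slack=5)
Line 4: ['childhood'] (min_width=9, slack=4)
Line 5: ['early', 'cheese'] (min_width=12, slack=1)
Line 6: ['calendar', 'to'] (min_width=11, slack=2)
Line 7: ['tomato', 'clean'] (min_width=12, slack=1)
Line 8: ['make', 'new', 'bird'] (min_width=13, slack=0)
Line 9: ['this', 'who'] (min_width=8, slack=5)
Line 10: ['house'] (min_width=5, slack=8)

Answer: house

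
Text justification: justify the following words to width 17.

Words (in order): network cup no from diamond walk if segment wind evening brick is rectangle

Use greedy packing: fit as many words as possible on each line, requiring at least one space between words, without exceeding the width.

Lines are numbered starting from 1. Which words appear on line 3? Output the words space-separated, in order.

Line 1: ['network', 'cup', 'no'] (min_width=14, slack=3)
Line 2: ['from', 'diamond', 'walk'] (min_width=17, slack=0)
Line 3: ['if', 'segment', 'wind'] (min_width=15, slack=2)
Line 4: ['evening', 'brick', 'is'] (min_width=16, slack=1)
Line 5: ['rectangle'] (min_width=9, slack=8)

Answer: if segment wind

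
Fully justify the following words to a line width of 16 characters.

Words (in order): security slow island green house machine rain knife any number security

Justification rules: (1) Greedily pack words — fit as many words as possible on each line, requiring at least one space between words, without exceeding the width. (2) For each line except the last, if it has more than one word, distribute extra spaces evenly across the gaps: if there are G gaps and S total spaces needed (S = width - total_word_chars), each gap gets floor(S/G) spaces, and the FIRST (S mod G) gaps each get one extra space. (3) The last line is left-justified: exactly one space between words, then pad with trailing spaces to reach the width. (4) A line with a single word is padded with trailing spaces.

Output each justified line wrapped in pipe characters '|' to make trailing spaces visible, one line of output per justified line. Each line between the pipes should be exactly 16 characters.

Answer: |security    slow|
|island     green|
|house    machine|
|rain  knife  any|
|number security |

Derivation:
Line 1: ['security', 'slow'] (min_width=13, slack=3)
Line 2: ['island', 'green'] (min_width=12, slack=4)
Line 3: ['house', 'machine'] (min_width=13, slack=3)
Line 4: ['rain', 'knife', 'any'] (min_width=14, slack=2)
Line 5: ['number', 'security'] (min_width=15, slack=1)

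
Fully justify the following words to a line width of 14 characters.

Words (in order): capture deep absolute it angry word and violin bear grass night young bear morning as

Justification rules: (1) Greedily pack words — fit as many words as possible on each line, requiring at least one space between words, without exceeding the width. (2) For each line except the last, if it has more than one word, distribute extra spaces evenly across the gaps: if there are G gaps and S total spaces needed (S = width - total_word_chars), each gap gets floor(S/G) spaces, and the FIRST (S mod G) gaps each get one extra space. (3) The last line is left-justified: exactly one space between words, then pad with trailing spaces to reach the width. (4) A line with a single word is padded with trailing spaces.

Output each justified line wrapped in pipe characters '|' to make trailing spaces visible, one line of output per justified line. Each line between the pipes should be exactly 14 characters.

Line 1: ['capture', 'deep'] (min_width=12, slack=2)
Line 2: ['absolute', 'it'] (min_width=11, slack=3)
Line 3: ['angry', 'word', 'and'] (min_width=14, slack=0)
Line 4: ['violin', 'bear'] (min_width=11, slack=3)
Line 5: ['grass', 'night'] (min_width=11, slack=3)
Line 6: ['young', 'bear'] (min_width=10, slack=4)
Line 7: ['morning', 'as'] (min_width=10, slack=4)

Answer: |capture   deep|
|absolute    it|
|angry word and|
|violin    bear|
|grass    night|
|young     bear|
|morning as    |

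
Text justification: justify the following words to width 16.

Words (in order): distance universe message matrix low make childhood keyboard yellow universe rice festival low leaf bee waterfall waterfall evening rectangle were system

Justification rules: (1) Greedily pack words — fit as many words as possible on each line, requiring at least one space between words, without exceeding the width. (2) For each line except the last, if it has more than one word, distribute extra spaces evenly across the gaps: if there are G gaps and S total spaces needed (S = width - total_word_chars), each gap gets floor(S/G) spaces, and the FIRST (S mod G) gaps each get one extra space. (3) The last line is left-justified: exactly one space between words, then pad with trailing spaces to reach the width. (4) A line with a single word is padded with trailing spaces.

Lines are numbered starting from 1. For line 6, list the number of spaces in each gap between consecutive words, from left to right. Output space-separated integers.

Line 1: ['distance'] (min_width=8, slack=8)
Line 2: ['universe', 'message'] (min_width=16, slack=0)
Line 3: ['matrix', 'low', 'make'] (min_width=15, slack=1)
Line 4: ['childhood'] (min_width=9, slack=7)
Line 5: ['keyboard', 'yellow'] (min_width=15, slack=1)
Line 6: ['universe', 'rice'] (min_width=13, slack=3)
Line 7: ['festival', 'low'] (min_width=12, slack=4)
Line 8: ['leaf', 'bee'] (min_width=8, slack=8)
Line 9: ['waterfall'] (min_width=9, slack=7)
Line 10: ['waterfall'] (min_width=9, slack=7)
Line 11: ['evening'] (min_width=7, slack=9)
Line 12: ['rectangle', 'were'] (min_width=14, slack=2)
Line 13: ['system'] (min_width=6, slack=10)

Answer: 4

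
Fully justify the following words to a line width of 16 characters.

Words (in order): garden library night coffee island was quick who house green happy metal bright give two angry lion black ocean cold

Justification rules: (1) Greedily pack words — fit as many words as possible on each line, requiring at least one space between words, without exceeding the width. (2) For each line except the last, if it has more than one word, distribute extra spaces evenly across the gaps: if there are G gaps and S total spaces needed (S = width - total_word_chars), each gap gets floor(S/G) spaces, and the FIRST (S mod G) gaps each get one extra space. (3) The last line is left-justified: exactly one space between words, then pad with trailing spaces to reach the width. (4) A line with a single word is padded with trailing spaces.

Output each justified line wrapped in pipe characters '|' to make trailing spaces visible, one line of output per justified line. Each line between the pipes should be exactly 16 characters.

Answer: |garden   library|
|night     coffee|
|island was quick|
|who  house green|
|happy      metal|
|bright  give two|
|angry lion black|
|ocean cold      |

Derivation:
Line 1: ['garden', 'library'] (min_width=14, slack=2)
Line 2: ['night', 'coffee'] (min_width=12, slack=4)
Line 3: ['island', 'was', 'quick'] (min_width=16, slack=0)
Line 4: ['who', 'house', 'green'] (min_width=15, slack=1)
Line 5: ['happy', 'metal'] (min_width=11, slack=5)
Line 6: ['bright', 'give', 'two'] (min_width=15, slack=1)
Line 7: ['angry', 'lion', 'black'] (min_width=16, slack=0)
Line 8: ['ocean', 'cold'] (min_width=10, slack=6)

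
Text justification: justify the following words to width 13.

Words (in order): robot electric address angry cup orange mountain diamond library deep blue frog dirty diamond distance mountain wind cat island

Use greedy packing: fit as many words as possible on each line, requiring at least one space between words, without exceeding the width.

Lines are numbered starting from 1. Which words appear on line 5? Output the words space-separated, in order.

Line 1: ['robot'] (min_width=5, slack=8)
Line 2: ['electric'] (min_width=8, slack=5)
Line 3: ['address', 'angry'] (min_width=13, slack=0)
Line 4: ['cup', 'orange'] (min_width=10, slack=3)
Line 5: ['mountain'] (min_width=8, slack=5)
Line 6: ['diamond'] (min_width=7, slack=6)
Line 7: ['library', 'deep'] (min_width=12, slack=1)
Line 8: ['blue', 'frog'] (min_width=9, slack=4)
Line 9: ['dirty', 'diamond'] (min_width=13, slack=0)
Line 10: ['distance'] (min_width=8, slack=5)
Line 11: ['mountain', 'wind'] (min_width=13, slack=0)
Line 12: ['cat', 'island'] (min_width=10, slack=3)

Answer: mountain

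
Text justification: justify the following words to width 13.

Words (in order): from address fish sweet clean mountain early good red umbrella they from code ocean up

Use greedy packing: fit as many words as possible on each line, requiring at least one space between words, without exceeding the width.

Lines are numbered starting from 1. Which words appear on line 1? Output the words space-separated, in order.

Line 1: ['from', 'address'] (min_width=12, slack=1)
Line 2: ['fish', 'sweet'] (min_width=10, slack=3)
Line 3: ['clean'] (min_width=5, slack=8)
Line 4: ['mountain'] (min_width=8, slack=5)
Line 5: ['early', 'good'] (min_width=10, slack=3)
Line 6: ['red', 'umbrella'] (min_width=12, slack=1)
Line 7: ['they', 'from'] (min_width=9, slack=4)
Line 8: ['code', 'ocean', 'up'] (min_width=13, slack=0)

Answer: from address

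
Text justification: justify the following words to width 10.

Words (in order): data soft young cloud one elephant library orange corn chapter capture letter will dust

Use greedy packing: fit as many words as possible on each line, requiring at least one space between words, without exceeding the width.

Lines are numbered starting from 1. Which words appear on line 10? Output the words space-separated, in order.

Line 1: ['data', 'soft'] (min_width=9, slack=1)
Line 2: ['young'] (min_width=5, slack=5)
Line 3: ['cloud', 'one'] (min_width=9, slack=1)
Line 4: ['elephant'] (min_width=8, slack=2)
Line 5: ['library'] (min_width=7, slack=3)
Line 6: ['orange'] (min_width=6, slack=4)
Line 7: ['corn'] (min_width=4, slack=6)
Line 8: ['chapter'] (min_width=7, slack=3)
Line 9: ['capture'] (min_width=7, slack=3)
Line 10: ['letter'] (min_width=6, slack=4)
Line 11: ['will', 'dust'] (min_width=9, slack=1)

Answer: letter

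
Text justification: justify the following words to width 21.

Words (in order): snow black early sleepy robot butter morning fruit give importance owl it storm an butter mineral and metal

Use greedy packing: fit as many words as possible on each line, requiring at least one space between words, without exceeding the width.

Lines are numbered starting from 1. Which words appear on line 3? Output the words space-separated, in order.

Line 1: ['snow', 'black', 'early'] (min_width=16, slack=5)
Line 2: ['sleepy', 'robot', 'butter'] (min_width=19, slack=2)
Line 3: ['morning', 'fruit', 'give'] (min_width=18, slack=3)
Line 4: ['importance', 'owl', 'it'] (min_width=17, slack=4)
Line 5: ['storm', 'an', 'butter'] (min_width=15, slack=6)
Line 6: ['mineral', 'and', 'metal'] (min_width=17, slack=4)

Answer: morning fruit give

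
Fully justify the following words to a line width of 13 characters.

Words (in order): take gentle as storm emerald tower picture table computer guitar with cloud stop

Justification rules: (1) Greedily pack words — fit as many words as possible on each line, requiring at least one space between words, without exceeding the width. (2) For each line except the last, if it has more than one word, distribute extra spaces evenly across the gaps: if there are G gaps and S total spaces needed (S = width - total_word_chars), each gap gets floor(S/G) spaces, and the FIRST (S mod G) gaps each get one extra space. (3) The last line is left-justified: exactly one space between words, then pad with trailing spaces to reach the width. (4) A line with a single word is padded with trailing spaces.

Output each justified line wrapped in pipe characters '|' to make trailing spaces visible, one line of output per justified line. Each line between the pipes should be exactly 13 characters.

Answer: |take   gentle|
|as      storm|
|emerald tower|
|picture table|
|computer     |
|guitar   with|
|cloud stop   |

Derivation:
Line 1: ['take', 'gentle'] (min_width=11, slack=2)
Line 2: ['as', 'storm'] (min_width=8, slack=5)
Line 3: ['emerald', 'tower'] (min_width=13, slack=0)
Line 4: ['picture', 'table'] (min_width=13, slack=0)
Line 5: ['computer'] (min_width=8, slack=5)
Line 6: ['guitar', 'with'] (min_width=11, slack=2)
Line 7: ['cloud', 'stop'] (min_width=10, slack=3)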